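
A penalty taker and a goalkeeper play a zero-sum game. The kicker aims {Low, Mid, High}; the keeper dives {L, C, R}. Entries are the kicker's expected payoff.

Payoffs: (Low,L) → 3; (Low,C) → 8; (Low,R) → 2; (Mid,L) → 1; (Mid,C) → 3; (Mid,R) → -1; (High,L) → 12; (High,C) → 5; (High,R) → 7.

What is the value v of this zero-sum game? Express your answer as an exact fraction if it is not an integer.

23/4

Row minima: Low → 2, Mid → -1, High → 5; maximin = 5.
Column maxima: L → 12, C → 8, R → 7; minimax = 7.
5 ≠ 7, so there is no saddle point; optimal play is mixed.
Mid is strictly dominated by Low, so the kicker never plays it.
L is strictly dominated by R (it gives the kicker strictly more in every row), so the keeper never plays it.
On the remaining 2×2 (Low, High vs C, R):
Let the kicker play Low with probability p. Expected payoff against C: 8p + 5(1−p) = 3p + 5; against R: 2p + 7(1−p) = −5p + 7.
Setting these equal: 3p + 5 = −5p + 7 ⇒ 8p = 2 ⇒ p = 1/4, and the value is (3)·(1/4) + 5 = 23/4.
For the keeper: with q = P(C), equating Low's and High's payoffs gives 6q + 2 = −2q + 7 ⇒ q = 5/8.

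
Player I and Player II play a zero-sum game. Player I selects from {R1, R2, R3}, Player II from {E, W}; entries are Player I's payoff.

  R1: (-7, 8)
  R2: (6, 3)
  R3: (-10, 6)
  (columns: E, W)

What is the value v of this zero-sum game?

Row minima: R1 → -7, R2 → 3, R3 → -10; maximin = 3.
Column maxima: E → 6, W → 8; minimax = 6.
3 ≠ 6, so there is no saddle point; optimal play is mixed.
R3 is strictly dominated by R1, so Player I never plays it.
On the remaining 2×2 (R1, R2 vs E, W):
Let Player I play R1 with probability p. Expected payoff against E: (-7)p + 6(1−p) = −13p + 6; against W: 8p + 3(1−p) = 5p + 3.
Setting these equal: −13p + 6 = 5p + 3 ⇒ −18p = -3 ⇒ p = 1/6, and the value is (-13)·(1/6) + 6 = 23/6.
For Player II: with q = P(E), equating R1's and R2's payoffs gives −15q + 8 = 3q + 3 ⇒ q = 5/18.

23/6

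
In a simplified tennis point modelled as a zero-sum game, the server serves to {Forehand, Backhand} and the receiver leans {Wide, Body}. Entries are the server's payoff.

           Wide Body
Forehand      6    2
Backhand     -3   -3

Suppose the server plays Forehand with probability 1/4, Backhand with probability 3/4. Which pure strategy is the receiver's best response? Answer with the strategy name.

Body

If the receiver plays Wide, the server's expected payoff is (1/4)·6 + (3/4)·(-3) = -3/4.
If the receiver plays Body, the server's expected payoff is (1/4)·2 + (3/4)·(-3) = -7/4.
The receiver minimizes the server's payoff; the smallest is -7/4, so the best response is Body.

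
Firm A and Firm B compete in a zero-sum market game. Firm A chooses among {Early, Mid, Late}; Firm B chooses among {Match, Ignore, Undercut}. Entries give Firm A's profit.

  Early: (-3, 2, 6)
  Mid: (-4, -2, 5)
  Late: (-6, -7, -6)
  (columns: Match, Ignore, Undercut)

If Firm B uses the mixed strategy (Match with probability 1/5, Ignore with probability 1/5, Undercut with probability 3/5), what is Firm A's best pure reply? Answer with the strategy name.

Early

Expected payoff of Early: (1/5)·(-3) + (1/5)·2 + (3/5)·6 = 17/5.
Expected payoff of Mid: (1/5)·(-4) + (1/5)·(-2) + (3/5)·5 = 9/5.
Expected payoff of Late: (1/5)·(-6) + (1/5)·(-7) + (3/5)·(-6) = -31/5.
The largest is 17/5, so Firm A's best response is Early.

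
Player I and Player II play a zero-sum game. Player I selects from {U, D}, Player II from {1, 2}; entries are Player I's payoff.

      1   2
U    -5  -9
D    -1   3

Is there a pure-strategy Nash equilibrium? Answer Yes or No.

Yes

Row minima: U → -9, D → -1; maximin = -1.
Column maxima: 1 → -1, 2 → 3; minimax = -1.
maximin = minimax = -1, so a saddle point exists.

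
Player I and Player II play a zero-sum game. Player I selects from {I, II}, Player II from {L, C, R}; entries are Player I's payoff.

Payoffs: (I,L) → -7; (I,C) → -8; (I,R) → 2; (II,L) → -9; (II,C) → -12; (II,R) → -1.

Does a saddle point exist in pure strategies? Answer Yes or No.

Row minima: I → -8, II → -12; maximin = -8.
Column maxima: L → -7, C → -8, R → 2; minimax = -8.
maximin = minimax = -8, so a saddle point exists.

Yes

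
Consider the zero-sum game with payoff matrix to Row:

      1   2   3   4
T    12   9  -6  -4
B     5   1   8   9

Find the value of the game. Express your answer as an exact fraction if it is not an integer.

39/11

Row minima: T → -6, B → 1; maximin = 1.
Column maxima: 1 → 12, 2 → 9, 3 → 8, 4 → 9; minimax = 8.
1 ≠ 8, so there is no saddle point; optimal play is mixed.
1 is strictly dominated by 2 (it gives Row strictly more in every row), so Column never plays it.
4 is strictly dominated by 3 (it gives Row strictly more in every row), so Column never plays it.
On the remaining 2×2 (T, B vs 2, 3):
Let Row play T with probability p. Expected payoff against 2: 9p + 1(1−p) = 8p + 1; against 3: (-6)p + 8(1−p) = −14p + 8.
Setting these equal: 8p + 1 = −14p + 8 ⇒ 22p = 7 ⇒ p = 7/22, and the value is (8)·(7/22) + 1 = 39/11.
For Column: with q = P(2), equating T's and B's payoffs gives 15q − 6 = −7q + 8 ⇒ q = 7/11.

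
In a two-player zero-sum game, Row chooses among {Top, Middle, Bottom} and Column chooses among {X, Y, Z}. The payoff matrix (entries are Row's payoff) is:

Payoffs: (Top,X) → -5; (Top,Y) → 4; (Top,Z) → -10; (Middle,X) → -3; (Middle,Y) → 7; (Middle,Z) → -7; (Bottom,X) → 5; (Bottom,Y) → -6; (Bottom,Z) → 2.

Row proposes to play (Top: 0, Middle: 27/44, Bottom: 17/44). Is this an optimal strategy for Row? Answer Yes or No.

No

Against X this mix gives (27/44)·(-3) + (17/44)·5 = 1/11.
Against Y this mix gives (27/44)·7 + (17/44)·(-6) = 87/44.
Against Z this mix gives (27/44)·(-7) + (17/44)·2 = -155/44.
Column will play Z, holding Row to -155/44. Shifting weight toward the row that does better against Z would raise this floor (the equalizing mix achieves -14/11 against both Z and Y), so the proposed strategy is not optimal.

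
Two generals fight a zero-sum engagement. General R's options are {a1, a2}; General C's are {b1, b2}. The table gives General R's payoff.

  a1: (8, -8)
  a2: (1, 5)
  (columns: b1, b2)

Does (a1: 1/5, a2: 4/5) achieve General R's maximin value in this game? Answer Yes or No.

Yes

Against b1 this mix gives (1/5)·8 + (4/5)·1 = 12/5.
Against b2 this mix gives (1/5)·(-8) + (4/5)·5 = 12/5.
All of General C's active replies (b1, b2) yield 12/5, and no column does worse for General R. The mix makes General C indifferent and guarantees 12/5, so it is optimal.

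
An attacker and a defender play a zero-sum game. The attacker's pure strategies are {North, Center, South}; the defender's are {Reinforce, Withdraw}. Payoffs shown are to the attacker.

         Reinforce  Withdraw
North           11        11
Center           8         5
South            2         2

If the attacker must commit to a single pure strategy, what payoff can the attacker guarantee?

Row minima: North → 11, Center → 5, South → 2.
The best of these is 11.

11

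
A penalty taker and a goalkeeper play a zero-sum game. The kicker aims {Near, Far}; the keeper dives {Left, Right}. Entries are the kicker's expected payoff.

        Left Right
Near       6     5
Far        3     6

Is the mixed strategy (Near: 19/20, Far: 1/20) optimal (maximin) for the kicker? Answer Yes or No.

No

Against Left this mix gives (19/20)·6 + (1/20)·3 = 117/20.
Against Right this mix gives (19/20)·5 + (1/20)·6 = 101/20.
The keeper will play Right, holding the kicker to 101/20. Shifting weight toward the row that does better against Right would raise this floor (the equalizing mix achieves 21/4 against both Right and Left), so the proposed strategy is not optimal.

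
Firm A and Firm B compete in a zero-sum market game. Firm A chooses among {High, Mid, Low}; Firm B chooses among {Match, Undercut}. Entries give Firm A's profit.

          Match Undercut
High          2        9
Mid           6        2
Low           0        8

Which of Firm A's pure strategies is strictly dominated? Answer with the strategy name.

Low

High gives a strictly higher payoff than Low against every column: 2 > 0, 9 > 8.
So Low is strictly dominated and Firm A never plays it.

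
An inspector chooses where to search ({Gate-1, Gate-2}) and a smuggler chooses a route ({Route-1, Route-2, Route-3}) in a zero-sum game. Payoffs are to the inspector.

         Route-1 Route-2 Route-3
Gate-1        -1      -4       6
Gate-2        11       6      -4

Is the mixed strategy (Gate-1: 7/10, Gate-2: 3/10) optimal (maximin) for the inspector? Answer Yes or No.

Against Route-1 this mix gives (7/10)·(-1) + (3/10)·11 = 13/5.
Against Route-2 this mix gives (7/10)·(-4) + (3/10)·6 = -1.
Against Route-3 this mix gives (7/10)·6 + (3/10)·(-4) = 3.
The smuggler will play Route-2, holding the inspector to -1. Shifting weight toward the row that does better against Route-2 would raise this floor (the equalizing mix achieves 1 against both Route-2 and Route-3), so the proposed strategy is not optimal.

No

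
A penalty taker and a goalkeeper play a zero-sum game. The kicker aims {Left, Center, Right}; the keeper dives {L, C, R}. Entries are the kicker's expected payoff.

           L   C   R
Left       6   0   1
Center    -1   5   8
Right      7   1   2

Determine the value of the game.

3

Row minima: Left → 0, Center → -1, Right → 1; maximin = 1.
Column maxima: L → 7, C → 5, R → 8; minimax = 5.
1 ≠ 5, so there is no saddle point; optimal play is mixed.
Left is strictly dominated by Right, so the kicker never plays it.
R is strictly dominated by C (it gives the kicker strictly more in every row), so the keeper never plays it.
On the remaining 2×2 (Center, Right vs L, C):
Let the kicker play Center with probability p. Expected payoff against L: (-1)p + 7(1−p) = −8p + 7; against C: 5p + 1(1−p) = 4p + 1.
Setting these equal: −8p + 7 = 4p + 1 ⇒ −12p = -6 ⇒ p = 1/2, and the value is (-8)·(1/2) + 7 = 3.
For the keeper: with q = P(L), equating Center's and Right's payoffs gives −6q + 5 = 6q + 1 ⇒ q = 1/3.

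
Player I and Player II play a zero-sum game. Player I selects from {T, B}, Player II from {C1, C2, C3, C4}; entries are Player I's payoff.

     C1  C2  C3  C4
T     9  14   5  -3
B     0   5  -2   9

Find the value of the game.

39/19

Row minima: T → -3, B → -2; maximin = -2.
Column maxima: C1 → 9, C2 → 14, C3 → 5, C4 → 9; minimax = 5.
-2 ≠ 5, so there is no saddle point; optimal play is mixed.
C1 is strictly dominated by C3 (it gives Player I strictly more in every row), so Player II never plays it.
C2 is strictly dominated by C3 (it gives Player I strictly more in every row), so Player II never plays it.
On the remaining 2×2 (T, B vs C3, C4):
Let Player I play T with probability p. Expected payoff against C3: 5p + (-2)(1−p) = 7p − 2; against C4: (-3)p + 9(1−p) = −12p + 9.
Setting these equal: 7p − 2 = −12p + 9 ⇒ 19p = 11 ⇒ p = 11/19, and the value is (7)·(11/19) − 2 = 39/19.
For Player II: with q = P(C3), equating T's and B's payoffs gives 8q − 3 = −11q + 9 ⇒ q = 12/19.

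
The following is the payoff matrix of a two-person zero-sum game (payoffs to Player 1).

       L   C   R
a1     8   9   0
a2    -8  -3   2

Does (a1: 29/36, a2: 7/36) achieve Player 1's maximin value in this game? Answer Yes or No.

No

Against L this mix gives (29/36)·8 + (7/36)·(-8) = 44/9.
Against C this mix gives (29/36)·9 + (7/36)·(-3) = 20/3.
Against R this mix gives (29/36)·0 + (7/36)·2 = 7/18.
Player 2 will play R, holding Player 1 to 7/18. Shifting weight toward the row that does better against R would raise this floor (the equalizing mix achieves 8/9 against both R and L), so the proposed strategy is not optimal.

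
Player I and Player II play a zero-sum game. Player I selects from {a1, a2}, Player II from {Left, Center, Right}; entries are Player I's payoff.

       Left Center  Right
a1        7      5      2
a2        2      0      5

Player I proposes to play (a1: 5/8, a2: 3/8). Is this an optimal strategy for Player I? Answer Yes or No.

Against Left this mix gives (5/8)·7 + (3/8)·2 = 41/8.
Against Center this mix gives (5/8)·5 + (3/8)·0 = 25/8.
Against Right this mix gives (5/8)·2 + (3/8)·5 = 25/8.
All of Player II's active replies (Center, Right) yield 25/8, and no column does worse for Player I. The mix makes Player II indifferent and guarantees 25/8, so it is optimal.

Yes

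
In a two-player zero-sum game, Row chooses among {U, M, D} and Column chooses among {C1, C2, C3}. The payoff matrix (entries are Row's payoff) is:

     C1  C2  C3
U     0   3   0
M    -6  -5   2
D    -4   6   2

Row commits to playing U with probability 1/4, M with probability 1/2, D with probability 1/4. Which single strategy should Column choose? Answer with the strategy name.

C1

If Column plays C1, Row's expected payoff is (1/4)·0 + (1/2)·(-6) + (1/4)·(-4) = -4.
If Column plays C2, Row's expected payoff is (1/4)·3 + (1/2)·(-5) + (1/4)·6 = -1/4.
If Column plays C3, Row's expected payoff is (1/4)·0 + (1/2)·2 + (1/4)·2 = 3/2.
Column minimizes Row's payoff; the smallest is -4, so the best response is C1.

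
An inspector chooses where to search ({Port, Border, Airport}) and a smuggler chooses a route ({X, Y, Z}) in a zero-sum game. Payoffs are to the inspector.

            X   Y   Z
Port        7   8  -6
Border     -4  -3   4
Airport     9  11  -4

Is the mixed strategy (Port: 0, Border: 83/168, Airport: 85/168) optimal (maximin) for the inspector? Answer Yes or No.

No

Against X this mix gives (83/168)·(-4) + (85/168)·9 = 433/168.
Against Y this mix gives (83/168)·(-3) + (85/168)·11 = 49/12.
Against Z this mix gives (83/168)·4 + (85/168)·(-4) = -1/21.
The smuggler will play Z, holding the inspector to -1/21. Shifting weight toward the row that does better against Z would raise this floor (the equalizing mix achieves 20/21 against both Z and X), so the proposed strategy is not optimal.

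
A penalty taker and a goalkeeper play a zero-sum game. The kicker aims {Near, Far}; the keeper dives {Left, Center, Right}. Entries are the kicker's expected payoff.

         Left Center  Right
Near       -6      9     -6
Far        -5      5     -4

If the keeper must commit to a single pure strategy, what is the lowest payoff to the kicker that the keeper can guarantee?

Column maxima: Left → -5, Center → 9, Right → -4.
The smallest of these is -5.

-5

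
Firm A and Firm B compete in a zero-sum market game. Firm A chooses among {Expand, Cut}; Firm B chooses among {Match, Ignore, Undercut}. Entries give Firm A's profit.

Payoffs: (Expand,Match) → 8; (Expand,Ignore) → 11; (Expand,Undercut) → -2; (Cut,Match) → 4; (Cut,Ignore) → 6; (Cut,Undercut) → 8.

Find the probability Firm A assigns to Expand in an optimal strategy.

Row minima: Expand → -2, Cut → 4; maximin = 4.
Column maxima: Match → 8, Ignore → 11, Undercut → 8; minimax = 8.
4 ≠ 8, so there is no saddle point; optimal play is mixed.
Ignore is strictly dominated by Match (it gives Firm A strictly more in every row), so Firm B never plays it.
On the remaining 2×2 (Expand, Cut vs Match, Undercut):
Let Firm A play Expand with probability p. Expected payoff against Match: 8p + 4(1−p) = 4p + 4; against Undercut: (-2)p + 8(1−p) = −10p + 8.
Setting these equal: 4p + 4 = −10p + 8 ⇒ 14p = 4 ⇒ p = 2/7, and the value is (4)·(2/7) + 4 = 36/7.
For Firm B: with q = P(Match), equating Expand's and Cut's payoffs gives 10q − 2 = −4q + 8 ⇒ q = 5/7.

2/7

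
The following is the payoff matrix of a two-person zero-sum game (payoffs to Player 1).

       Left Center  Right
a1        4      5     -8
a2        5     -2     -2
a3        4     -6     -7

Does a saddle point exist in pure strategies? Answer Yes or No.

Yes

Row minima: a1 → -8, a2 → -2, a3 → -7; maximin = -2.
Column maxima: Left → 5, Center → 5, Right → -2; minimax = -2.
maximin = minimax = -2, so a saddle point exists.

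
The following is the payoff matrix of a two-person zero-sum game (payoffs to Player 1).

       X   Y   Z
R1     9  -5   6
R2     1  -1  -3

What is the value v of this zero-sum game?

-21/13

Row minima: R1 → -5, R2 → -3; maximin = -3.
Column maxima: X → 9, Y → -1, Z → 6; minimax = -1.
-3 ≠ -1, so there is no saddle point; optimal play is mixed.
X is strictly dominated by Y (it gives Player 1 strictly more in every row), so Player 2 never plays it.
On the remaining 2×2 (R1, R2 vs Y, Z):
Let Player 1 play R1 with probability p. Expected payoff against Y: (-5)p + (-1)(1−p) = −4p − 1; against Z: 6p + (-3)(1−p) = 9p − 3.
Setting these equal: −4p − 1 = 9p − 3 ⇒ −13p = -2 ⇒ p = 2/13, and the value is (-4)·(2/13) − 1 = -21/13.
For Player 2: with q = P(Y), equating R1's and R2's payoffs gives −11q + 6 = 2q − 3 ⇒ q = 9/13.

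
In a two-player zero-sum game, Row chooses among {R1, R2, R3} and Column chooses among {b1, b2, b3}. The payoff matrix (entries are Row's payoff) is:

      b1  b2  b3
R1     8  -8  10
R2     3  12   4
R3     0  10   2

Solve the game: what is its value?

Row minima: R1 → -8, R2 → 3, R3 → 0; maximin = 3.
Column maxima: b1 → 8, b2 → 12, b3 → 10; minimax = 8.
3 ≠ 8, so there is no saddle point; optimal play is mixed.
R3 is strictly dominated by R2, so Row never plays it.
b3 is strictly dominated by b1 (it gives Row strictly more in every row), so Column never plays it.
On the remaining 2×2 (R1, R2 vs b1, b2):
Let Row play R1 with probability p. Expected payoff against b1: 8p + 3(1−p) = 5p + 3; against b2: (-8)p + 12(1−p) = −20p + 12.
Setting these equal: 5p + 3 = −20p + 12 ⇒ 25p = 9 ⇒ p = 9/25, and the value is (5)·(9/25) + 3 = 24/5.
For Column: with q = P(b1), equating R1's and R2's payoffs gives 16q − 8 = −9q + 12 ⇒ q = 4/5.

24/5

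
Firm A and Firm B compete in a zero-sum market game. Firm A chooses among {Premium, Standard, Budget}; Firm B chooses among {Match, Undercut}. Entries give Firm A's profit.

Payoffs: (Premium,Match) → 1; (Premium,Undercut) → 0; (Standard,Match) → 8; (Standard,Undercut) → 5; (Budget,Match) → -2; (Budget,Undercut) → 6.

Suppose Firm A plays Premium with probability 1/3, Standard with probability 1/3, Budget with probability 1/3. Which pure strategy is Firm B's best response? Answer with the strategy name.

Match

If Firm B plays Match, Firm A's expected payoff is (1/3)·1 + (1/3)·8 + (1/3)·(-2) = 7/3.
If Firm B plays Undercut, Firm A's expected payoff is (1/3)·0 + (1/3)·5 + (1/3)·6 = 11/3.
Firm B minimizes Firm A's payoff; the smallest is 7/3, so the best response is Match.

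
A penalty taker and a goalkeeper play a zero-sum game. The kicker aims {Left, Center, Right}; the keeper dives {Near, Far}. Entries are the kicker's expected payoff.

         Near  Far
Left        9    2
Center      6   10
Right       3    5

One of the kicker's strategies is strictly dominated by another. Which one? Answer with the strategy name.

Right

Center gives a strictly higher payoff than Right against every column: 6 > 3, 10 > 5.
So Right is strictly dominated and the kicker never plays it.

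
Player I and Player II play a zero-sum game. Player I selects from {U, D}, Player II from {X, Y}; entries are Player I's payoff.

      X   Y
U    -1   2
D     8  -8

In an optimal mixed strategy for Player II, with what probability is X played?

10/19

Row minima: U → -1, D → -8; maximin = -1.
Column maxima: X → 8, Y → 2; minimax = 2.
-1 ≠ 2, so there is no saddle point; optimal play is mixed.
Let Player I play U with probability p. Expected payoff against X: (-1)p + 8(1−p) = −9p + 8; against Y: 2p + (-8)(1−p) = 10p − 8.
Setting these equal: −9p + 8 = 10p − 8 ⇒ −19p = -16 ⇒ p = 16/19, and the value is (-9)·(16/19) + 8 = 8/19.
For Player II: with q = P(X), equating U's and D's payoffs gives −3q + 2 = 16q − 8 ⇒ q = 10/19.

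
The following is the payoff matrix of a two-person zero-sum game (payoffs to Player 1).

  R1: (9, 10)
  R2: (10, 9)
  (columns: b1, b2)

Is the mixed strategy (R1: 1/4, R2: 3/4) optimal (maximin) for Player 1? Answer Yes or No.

No

Against b1 this mix gives (1/4)·9 + (3/4)·10 = 39/4.
Against b2 this mix gives (1/4)·10 + (3/4)·9 = 37/4.
Player 2 will play b2, holding Player 1 to 37/4. Shifting weight toward the row that does better against b2 would raise this floor (the equalizing mix achieves 19/2 against both b2 and b1), so the proposed strategy is not optimal.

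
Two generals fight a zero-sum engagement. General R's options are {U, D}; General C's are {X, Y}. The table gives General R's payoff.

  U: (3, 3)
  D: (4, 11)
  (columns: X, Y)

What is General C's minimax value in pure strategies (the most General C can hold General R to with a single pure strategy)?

4

Column maxima: X → 4, Y → 11.
The smallest of these is 4.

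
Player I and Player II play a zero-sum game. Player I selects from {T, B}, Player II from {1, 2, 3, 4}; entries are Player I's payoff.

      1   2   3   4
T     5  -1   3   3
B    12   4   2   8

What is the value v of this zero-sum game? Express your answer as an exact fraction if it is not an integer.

Row minima: T → -1, B → 2; maximin = 2.
Column maxima: 1 → 12, 2 → 4, 3 → 3, 4 → 8; minimax = 3.
2 ≠ 3, so there is no saddle point; optimal play is mixed.
1 is strictly dominated by 2 (it gives Player I strictly more in every row), so Player II never plays it.
4 is strictly dominated by 2 (it gives Player I strictly more in every row), so Player II never plays it.
On the remaining 2×2 (T, B vs 2, 3):
Let Player I play T with probability p. Expected payoff against 2: (-1)p + 4(1−p) = −5p + 4; against 3: 3p + 2(1−p) = p + 2.
Setting these equal: −5p + 4 = p + 2 ⇒ −6p = -2 ⇒ p = 1/3, and the value is (-5)·(1/3) + 4 = 7/3.
For Player II: with q = P(2), equating T's and B's payoffs gives −4q + 3 = 2q + 2 ⇒ q = 1/6.

7/3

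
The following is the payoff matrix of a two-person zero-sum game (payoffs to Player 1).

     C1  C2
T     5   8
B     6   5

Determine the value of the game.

Row minima: T → 5, B → 5; maximin = 5.
Column maxima: C1 → 6, C2 → 8; minimax = 6.
5 ≠ 6, so there is no saddle point; optimal play is mixed.
Let Player 1 play T with probability p. Expected payoff against C1: 5p + 6(1−p) = −p + 6; against C2: 8p + 5(1−p) = 3p + 5.
Setting these equal: −p + 6 = 3p + 5 ⇒ −4p = -1 ⇒ p = 1/4, and the value is (-1)·(1/4) + 6 = 23/4.
For Player 2: with q = P(C1), equating T's and B's payoffs gives −3q + 8 = q + 5 ⇒ q = 3/4.

23/4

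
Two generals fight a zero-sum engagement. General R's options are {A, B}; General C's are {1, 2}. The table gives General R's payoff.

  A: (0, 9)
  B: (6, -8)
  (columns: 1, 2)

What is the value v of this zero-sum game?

54/23

Row minima: A → 0, B → -8; maximin = 0.
Column maxima: 1 → 6, 2 → 9; minimax = 6.
0 ≠ 6, so there is no saddle point; optimal play is mixed.
Let General R play A with probability p. Expected payoff against 1: 0p + 6(1−p) = −6p + 6; against 2: 9p + (-8)(1−p) = 17p − 8.
Setting these equal: −6p + 6 = 17p − 8 ⇒ −23p = -14 ⇒ p = 14/23, and the value is (-6)·(14/23) + 6 = 54/23.
For General C: with q = P(1), equating A's and B's payoffs gives −9q + 9 = 14q − 8 ⇒ q = 17/23.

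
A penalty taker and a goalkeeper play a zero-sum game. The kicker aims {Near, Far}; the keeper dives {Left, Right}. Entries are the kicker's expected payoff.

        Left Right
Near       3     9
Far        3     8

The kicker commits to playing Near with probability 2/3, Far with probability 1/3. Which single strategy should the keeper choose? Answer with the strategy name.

If the keeper plays Left, the kicker's expected payoff is (2/3)·3 + (1/3)·3 = 3.
If the keeper plays Right, the kicker's expected payoff is (2/3)·9 + (1/3)·8 = 26/3.
The keeper minimizes the kicker's payoff; the smallest is 3, so the best response is Left.

Left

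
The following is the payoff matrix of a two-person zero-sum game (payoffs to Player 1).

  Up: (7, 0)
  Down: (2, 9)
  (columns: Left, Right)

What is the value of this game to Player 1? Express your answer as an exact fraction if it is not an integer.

9/2

Row minima: Up → 0, Down → 2; maximin = 2.
Column maxima: Left → 7, Right → 9; minimax = 7.
2 ≠ 7, so there is no saddle point; optimal play is mixed.
Let Player 1 play Up with probability p. Expected payoff against Left: 7p + 2(1−p) = 5p + 2; against Right: 0p + 9(1−p) = −9p + 9.
Setting these equal: 5p + 2 = −9p + 9 ⇒ 14p = 7 ⇒ p = 1/2, and the value is (5)·(1/2) + 2 = 9/2.
For Player 2: with q = P(Left), equating Up's and Down's payoffs gives 7q = −7q + 9 ⇒ q = 9/14.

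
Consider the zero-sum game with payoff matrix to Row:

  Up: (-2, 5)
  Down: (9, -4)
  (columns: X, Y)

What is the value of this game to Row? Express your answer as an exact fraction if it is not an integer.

37/20

Row minima: Up → -2, Down → -4; maximin = -2.
Column maxima: X → 9, Y → 5; minimax = 5.
-2 ≠ 5, so there is no saddle point; optimal play is mixed.
Let Row play Up with probability p. Expected payoff against X: (-2)p + 9(1−p) = −11p + 9; against Y: 5p + (-4)(1−p) = 9p − 4.
Setting these equal: −11p + 9 = 9p − 4 ⇒ −20p = -13 ⇒ p = 13/20, and the value is (-11)·(13/20) + 9 = 37/20.
For Column: with q = P(X), equating Up's and Down's payoffs gives −7q + 5 = 13q − 4 ⇒ q = 9/20.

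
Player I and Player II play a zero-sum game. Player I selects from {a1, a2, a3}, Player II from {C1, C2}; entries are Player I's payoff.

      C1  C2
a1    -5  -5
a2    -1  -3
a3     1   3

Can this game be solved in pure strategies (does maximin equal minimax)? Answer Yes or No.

Yes

Row minima: a1 → -5, a2 → -3, a3 → 1; maximin = 1.
Column maxima: C1 → 1, C2 → 3; minimax = 1.
maximin = minimax = 1, so a saddle point exists.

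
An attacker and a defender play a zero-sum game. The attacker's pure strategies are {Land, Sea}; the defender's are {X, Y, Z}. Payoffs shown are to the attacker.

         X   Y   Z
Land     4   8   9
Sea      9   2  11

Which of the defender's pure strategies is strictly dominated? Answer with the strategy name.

Z

X holds the attacker's payoff strictly below Z in every row: 4 < 9, 9 < 11.
So Z is strictly dominated for the defender.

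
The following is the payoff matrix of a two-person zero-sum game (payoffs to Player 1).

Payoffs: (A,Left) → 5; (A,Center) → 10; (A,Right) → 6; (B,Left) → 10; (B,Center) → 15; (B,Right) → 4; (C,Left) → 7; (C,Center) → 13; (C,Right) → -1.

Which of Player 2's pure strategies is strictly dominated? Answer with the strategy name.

Left holds Player 1's payoff strictly below Center in every row: 5 < 10, 10 < 15, 7 < 13.
So Center is strictly dominated for Player 2.

Center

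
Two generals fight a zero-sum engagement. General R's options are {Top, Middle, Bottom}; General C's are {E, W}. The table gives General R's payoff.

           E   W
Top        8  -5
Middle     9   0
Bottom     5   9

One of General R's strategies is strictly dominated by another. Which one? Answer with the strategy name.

Middle gives a strictly higher payoff than Top against every column: 9 > 8, 0 > -5.
So Top is strictly dominated and General R never plays it.

Top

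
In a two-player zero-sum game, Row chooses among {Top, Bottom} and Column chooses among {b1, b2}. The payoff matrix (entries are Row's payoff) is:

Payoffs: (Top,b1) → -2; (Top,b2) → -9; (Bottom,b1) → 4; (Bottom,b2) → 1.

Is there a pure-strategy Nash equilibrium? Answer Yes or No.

Yes

Row minima: Top → -9, Bottom → 1; maximin = 1.
Column maxima: b1 → 4, b2 → 1; minimax = 1.
maximin = minimax = 1, so a saddle point exists.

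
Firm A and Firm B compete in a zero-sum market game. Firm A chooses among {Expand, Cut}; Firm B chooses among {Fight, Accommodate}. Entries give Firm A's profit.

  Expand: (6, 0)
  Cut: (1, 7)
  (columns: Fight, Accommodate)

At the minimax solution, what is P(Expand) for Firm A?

1/2

Row minima: Expand → 0, Cut → 1; maximin = 1.
Column maxima: Fight → 6, Accommodate → 7; minimax = 6.
1 ≠ 6, so there is no saddle point; optimal play is mixed.
Let Firm A play Expand with probability p. Expected payoff against Fight: 6p + 1(1−p) = 5p + 1; against Accommodate: 0p + 7(1−p) = −7p + 7.
Setting these equal: 5p + 1 = −7p + 7 ⇒ 12p = 6 ⇒ p = 1/2, and the value is (5)·(1/2) + 1 = 7/2.
For Firm B: with q = P(Fight), equating Expand's and Cut's payoffs gives 6q = −6q + 7 ⇒ q = 7/12.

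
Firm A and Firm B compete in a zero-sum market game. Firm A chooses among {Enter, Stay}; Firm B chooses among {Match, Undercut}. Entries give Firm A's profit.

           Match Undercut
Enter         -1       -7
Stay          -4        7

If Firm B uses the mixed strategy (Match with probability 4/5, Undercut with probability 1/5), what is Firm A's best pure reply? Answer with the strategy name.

Expected payoff of Enter: (4/5)·(-1) + (1/5)·(-7) = -11/5.
Expected payoff of Stay: (4/5)·(-4) + (1/5)·7 = -9/5.
The largest is -9/5, so Firm A's best response is Stay.

Stay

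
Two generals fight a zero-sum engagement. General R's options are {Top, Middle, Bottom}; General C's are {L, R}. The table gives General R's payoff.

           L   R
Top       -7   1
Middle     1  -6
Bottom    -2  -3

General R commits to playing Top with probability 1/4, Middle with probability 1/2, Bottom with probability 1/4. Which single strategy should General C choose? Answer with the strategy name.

If General C plays L, General R's expected payoff is (1/4)·(-7) + (1/2)·1 + (1/4)·(-2) = -7/4.
If General C plays R, General R's expected payoff is (1/4)·1 + (1/2)·(-6) + (1/4)·(-3) = -7/2.
General C minimizes General R's payoff; the smallest is -7/2, so the best response is R.

R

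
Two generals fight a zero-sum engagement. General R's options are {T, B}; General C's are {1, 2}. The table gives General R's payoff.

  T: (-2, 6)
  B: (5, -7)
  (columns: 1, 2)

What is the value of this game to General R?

4/5

Row minima: T → -2, B → -7; maximin = -2.
Column maxima: 1 → 5, 2 → 6; minimax = 5.
-2 ≠ 5, so there is no saddle point; optimal play is mixed.
Let General R play T with probability p. Expected payoff against 1: (-2)p + 5(1−p) = −7p + 5; against 2: 6p + (-7)(1−p) = 13p − 7.
Setting these equal: −7p + 5 = 13p − 7 ⇒ −20p = -12 ⇒ p = 3/5, and the value is (-7)·(3/5) + 5 = 4/5.
For General C: with q = P(1), equating T's and B's payoffs gives −8q + 6 = 12q − 7 ⇒ q = 13/20.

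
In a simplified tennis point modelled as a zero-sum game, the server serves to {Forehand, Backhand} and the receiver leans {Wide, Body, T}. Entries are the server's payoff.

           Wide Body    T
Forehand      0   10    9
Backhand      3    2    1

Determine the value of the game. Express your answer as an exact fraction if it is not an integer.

27/11

Row minima: Forehand → 0, Backhand → 1; maximin = 1.
Column maxima: Wide → 3, Body → 10, T → 9; minimax = 3.
1 ≠ 3, so there is no saddle point; optimal play is mixed.
Body is strictly dominated by T (it gives the server strictly more in every row), so the receiver never plays it.
On the remaining 2×2 (Forehand, Backhand vs Wide, T):
Let the server play Forehand with probability p. Expected payoff against Wide: 0p + 3(1−p) = −3p + 3; against T: 9p + 1(1−p) = 8p + 1.
Setting these equal: −3p + 3 = 8p + 1 ⇒ −11p = -2 ⇒ p = 2/11, and the value is (-3)·(2/11) + 3 = 27/11.
For the receiver: with q = P(Wide), equating Forehand's and Backhand's payoffs gives −9q + 9 = 2q + 1 ⇒ q = 8/11.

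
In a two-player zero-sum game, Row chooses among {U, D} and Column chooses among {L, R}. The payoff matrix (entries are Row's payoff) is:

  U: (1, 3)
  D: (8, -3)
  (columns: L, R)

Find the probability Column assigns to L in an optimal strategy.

6/13

Row minima: U → 1, D → -3; maximin = 1.
Column maxima: L → 8, R → 3; minimax = 3.
1 ≠ 3, so there is no saddle point; optimal play is mixed.
Let Row play U with probability p. Expected payoff against L: 1p + 8(1−p) = −7p + 8; against R: 3p + (-3)(1−p) = 6p − 3.
Setting these equal: −7p + 8 = 6p − 3 ⇒ −13p = -11 ⇒ p = 11/13, and the value is (-7)·(11/13) + 8 = 27/13.
For Column: with q = P(L), equating U's and D's payoffs gives −2q + 3 = 11q − 3 ⇒ q = 6/13.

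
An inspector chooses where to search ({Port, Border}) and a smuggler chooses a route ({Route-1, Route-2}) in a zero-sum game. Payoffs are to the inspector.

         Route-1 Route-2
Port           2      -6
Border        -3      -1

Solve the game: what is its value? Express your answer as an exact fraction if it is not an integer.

Row minima: Port → -6, Border → -3; maximin = -3.
Column maxima: Route-1 → 2, Route-2 → -1; minimax = -1.
-3 ≠ -1, so there is no saddle point; optimal play is mixed.
Let the inspector play Port with probability p. Expected payoff against Route-1: 2p + (-3)(1−p) = 5p − 3; against Route-2: (-6)p + (-1)(1−p) = −5p − 1.
Setting these equal: 5p − 3 = −5p − 1 ⇒ 10p = 2 ⇒ p = 1/5, and the value is (5)·(1/5) − 3 = -2.
For the smuggler: with q = P(Route-1), equating Port's and Border's payoffs gives 8q − 6 = −2q − 1 ⇒ q = 1/2.

-2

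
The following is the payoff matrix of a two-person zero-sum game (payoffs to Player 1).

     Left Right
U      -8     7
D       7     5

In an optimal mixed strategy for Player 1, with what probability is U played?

2/17

Row minima: U → -8, D → 5; maximin = 5.
Column maxima: Left → 7, Right → 7; minimax = 7.
5 ≠ 7, so there is no saddle point; optimal play is mixed.
Let Player 1 play U with probability p. Expected payoff against Left: (-8)p + 7(1−p) = −15p + 7; against Right: 7p + 5(1−p) = 2p + 5.
Setting these equal: −15p + 7 = 2p + 5 ⇒ −17p = -2 ⇒ p = 2/17, and the value is (-15)·(2/17) + 7 = 89/17.
For Player 2: with q = P(Left), equating U's and D's payoffs gives −15q + 7 = 2q + 5 ⇒ q = 2/17.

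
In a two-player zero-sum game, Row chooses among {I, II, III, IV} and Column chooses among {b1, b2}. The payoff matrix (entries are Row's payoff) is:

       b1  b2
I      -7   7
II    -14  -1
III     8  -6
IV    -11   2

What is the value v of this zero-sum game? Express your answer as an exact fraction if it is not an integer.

Row minima: I → -7, II → -14, III → -6, IV → -11; maximin = -6.
Column maxima: b1 → 8, b2 → 7; minimax = 7.
-6 ≠ 7, so there is no saddle point; optimal play is mixed.
II is strictly dominated by I, so Row never plays it.
IV is strictly dominated by I, so Row never plays it.
On the remaining 2×2 (I, III vs b1, b2):
Let Row play I with probability p. Expected payoff against b1: (-7)p + 8(1−p) = −15p + 8; against b2: 7p + (-6)(1−p) = 13p − 6.
Setting these equal: −15p + 8 = 13p − 6 ⇒ −28p = -14 ⇒ p = 1/2, and the value is (-15)·(1/2) + 8 = 1/2.
For Column: with q = P(b1), equating I's and III's payoffs gives −14q + 7 = 14q − 6 ⇒ q = 13/28.

1/2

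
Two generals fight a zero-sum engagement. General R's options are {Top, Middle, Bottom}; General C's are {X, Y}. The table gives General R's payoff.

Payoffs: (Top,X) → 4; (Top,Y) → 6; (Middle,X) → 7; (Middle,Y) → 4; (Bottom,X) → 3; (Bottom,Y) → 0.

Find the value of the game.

Row minima: Top → 4, Middle → 4, Bottom → 0; maximin = 4.
Column maxima: X → 7, Y → 6; minimax = 6.
4 ≠ 6, so there is no saddle point; optimal play is mixed.
Bottom is strictly dominated by Top, so General R never plays it.
On the remaining 2×2 (Top, Middle vs X, Y):
Let General R play Top with probability p. Expected payoff against X: 4p + 7(1−p) = −3p + 7; against Y: 6p + 4(1−p) = 2p + 4.
Setting these equal: −3p + 7 = 2p + 4 ⇒ −5p = -3 ⇒ p = 3/5, and the value is (-3)·(3/5) + 7 = 26/5.
For General C: with q = P(X), equating Top's and Middle's payoffs gives −2q + 6 = 3q + 4 ⇒ q = 2/5.

26/5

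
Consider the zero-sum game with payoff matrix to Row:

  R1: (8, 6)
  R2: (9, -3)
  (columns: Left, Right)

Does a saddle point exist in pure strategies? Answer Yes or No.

Row minima: R1 → 6, R2 → -3; maximin = 6.
Column maxima: Left → 9, Right → 6; minimax = 6.
maximin = minimax = 6, so a saddle point exists.

Yes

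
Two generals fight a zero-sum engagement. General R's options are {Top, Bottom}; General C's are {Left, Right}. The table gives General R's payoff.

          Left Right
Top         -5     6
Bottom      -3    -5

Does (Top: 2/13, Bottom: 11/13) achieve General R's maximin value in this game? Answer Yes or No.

Against Left this mix gives (2/13)·(-5) + (11/13)·(-3) = -43/13.
Against Right this mix gives (2/13)·6 + (11/13)·(-5) = -43/13.
All of General C's active replies (Left, Right) yield -43/13, and no column does worse for General R. The mix makes General C indifferent and guarantees -43/13, so it is optimal.

Yes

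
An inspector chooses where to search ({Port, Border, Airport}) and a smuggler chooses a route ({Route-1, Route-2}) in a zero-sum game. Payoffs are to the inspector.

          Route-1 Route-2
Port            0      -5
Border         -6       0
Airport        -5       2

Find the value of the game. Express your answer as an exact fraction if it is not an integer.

Row minima: Port → -5, Border → -6, Airport → -5; maximin = -5.
Column maxima: Route-1 → 0, Route-2 → 2; minimax = 0.
-5 ≠ 0, so there is no saddle point; optimal play is mixed.
Border is strictly dominated by Airport, so the inspector never plays it.
On the remaining 2×2 (Port, Airport vs Route-1, Route-2):
Let the inspector play Port with probability p. Expected payoff against Route-1: 0p + (-5)(1−p) = 5p − 5; against Route-2: (-5)p + 2(1−p) = −7p + 2.
Setting these equal: 5p − 5 = −7p + 2 ⇒ 12p = 7 ⇒ p = 7/12, and the value is (5)·(7/12) − 5 = -25/12.
For the smuggler: with q = P(Route-1), equating Port's and Airport's payoffs gives 5q − 5 = −7q + 2 ⇒ q = 7/12.

-25/12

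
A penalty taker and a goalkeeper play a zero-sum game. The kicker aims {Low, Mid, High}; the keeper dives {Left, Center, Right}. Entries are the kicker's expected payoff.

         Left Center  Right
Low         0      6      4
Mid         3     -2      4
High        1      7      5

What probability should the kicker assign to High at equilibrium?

5/11

Row minima: Low → 0, Mid → -2, High → 1; maximin = 1.
Column maxima: Left → 3, Center → 7, Right → 5; minimax = 3.
1 ≠ 3, so there is no saddle point; optimal play is mixed.
Low is strictly dominated by High, so the kicker never plays it.
Right is strictly dominated by Left (it gives the kicker strictly more in every row), so the keeper never plays it.
On the remaining 2×2 (Mid, High vs Left, Center):
Let the kicker play Mid with probability p. Expected payoff against Left: 3p + 1(1−p) = 2p + 1; against Center: (-2)p + 7(1−p) = −9p + 7.
Setting these equal: 2p + 1 = −9p + 7 ⇒ 11p = 6 ⇒ p = 6/11, and the value is (2)·(6/11) + 1 = 23/11.
For the keeper: with q = P(Left), equating Mid's and High's payoffs gives 5q − 2 = −6q + 7 ⇒ q = 9/11.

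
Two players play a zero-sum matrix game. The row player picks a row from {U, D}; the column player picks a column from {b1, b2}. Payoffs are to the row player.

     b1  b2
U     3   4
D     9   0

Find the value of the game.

18/5

Row minima: U → 3, D → 0; maximin = 3.
Column maxima: b1 → 9, b2 → 4; minimax = 4.
3 ≠ 4, so there is no saddle point; optimal play is mixed.
Let the row player play U with probability p. Expected payoff against b1: 3p + 9(1−p) = −6p + 9; against b2: 4p + 0(1−p) = 4p.
Setting these equal: −6p + 9 = 4p ⇒ −10p = -9 ⇒ p = 9/10, and the value is (-6)·(9/10) + 9 = 18/5.
For the column player: with q = P(b1), equating U's and D's payoffs gives −q + 4 = 9q ⇒ q = 2/5.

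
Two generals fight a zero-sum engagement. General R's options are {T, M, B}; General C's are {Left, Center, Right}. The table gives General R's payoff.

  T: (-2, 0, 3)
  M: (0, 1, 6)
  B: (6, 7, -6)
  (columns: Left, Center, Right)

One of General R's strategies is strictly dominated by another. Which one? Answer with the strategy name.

T

M gives a strictly higher payoff than T against every column: 0 > -2, 1 > 0, 6 > 3.
So T is strictly dominated and General R never plays it.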